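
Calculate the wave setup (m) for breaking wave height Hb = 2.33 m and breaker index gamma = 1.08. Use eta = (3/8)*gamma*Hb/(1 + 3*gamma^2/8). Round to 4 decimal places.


eta = (3/8) * gamma * Hb / (1 + 3*gamma^2/8)
Numerator = (3/8) * 1.08 * 2.33 = 0.943650
Denominator = 1 + 3*1.08^2/8 = 1 + 0.437400 = 1.437400
eta = 0.943650 / 1.437400
eta = 0.6565 m

0.6565


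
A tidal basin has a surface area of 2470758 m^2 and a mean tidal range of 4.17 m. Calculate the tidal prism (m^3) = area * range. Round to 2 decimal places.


Tidal prism = Area * Tidal range
P = 2470758 * 4.17
P = 10303060.86 m^3

10303060.86


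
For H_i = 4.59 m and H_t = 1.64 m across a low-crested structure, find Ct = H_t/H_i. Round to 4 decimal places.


Ct = H_t / H_i
Ct = 1.64 / 4.59
Ct = 0.3573

0.3573


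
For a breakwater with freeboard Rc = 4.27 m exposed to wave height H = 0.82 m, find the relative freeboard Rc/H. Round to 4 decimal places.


Relative freeboard = Rc / H
= 4.27 / 0.82
= 5.2073

5.2073


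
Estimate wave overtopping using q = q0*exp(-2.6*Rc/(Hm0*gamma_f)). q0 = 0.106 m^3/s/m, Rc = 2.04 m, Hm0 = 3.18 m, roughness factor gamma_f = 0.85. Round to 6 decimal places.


q = q0 * exp(-2.6 * Rc / (Hm0 * gamma_f))
Exponent = -2.6 * 2.04 / (3.18 * 0.85)
= -2.6 * 2.04 / 2.7030
= -1.962264
exp(-1.962264) = 0.140540
q = 0.106 * 0.140540
q = 0.014897 m^3/s/m

0.014897


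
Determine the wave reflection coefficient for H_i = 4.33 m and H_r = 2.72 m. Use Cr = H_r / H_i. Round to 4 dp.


Cr = H_r / H_i
Cr = 2.72 / 4.33
Cr = 0.6282

0.6282


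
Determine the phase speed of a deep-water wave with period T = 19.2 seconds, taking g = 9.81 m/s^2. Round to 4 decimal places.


We use the deep-water celerity formula:
C = g * T / (2 * pi)
C = 9.81 * 19.2 / (2 * 3.14159...)
C = 188.352000 / 6.283185
C = 29.9772 m/s

29.9772


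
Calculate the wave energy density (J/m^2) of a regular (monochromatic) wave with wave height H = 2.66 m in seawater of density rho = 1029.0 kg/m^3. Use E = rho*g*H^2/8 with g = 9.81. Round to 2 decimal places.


E = (1/8) * rho * g * H^2
E = (1/8) * 1029.0 * 9.81 * 2.66^2
E = 0.125 * 1029.0 * 9.81 * 7.0756
E = 8928.07 J/m^2

8928.07


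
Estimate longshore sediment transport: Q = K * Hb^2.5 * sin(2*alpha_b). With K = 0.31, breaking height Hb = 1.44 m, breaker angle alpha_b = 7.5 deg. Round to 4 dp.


Q = K * Hb^2.5 * sin(2 * alpha_b)
Hb^2.5 = 1.44^2.5 = 2.488320
sin(2 * 7.5) = sin(15.0) = 0.258819
Q = 0.31 * 2.488320 * 0.258819
Q = 0.1996 m^3/s

0.1996


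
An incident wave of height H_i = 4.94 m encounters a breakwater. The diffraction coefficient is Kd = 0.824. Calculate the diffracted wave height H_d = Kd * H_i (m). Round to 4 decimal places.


H_d = Kd * H_i
H_d = 0.824 * 4.94
H_d = 4.0706 m

4.0706


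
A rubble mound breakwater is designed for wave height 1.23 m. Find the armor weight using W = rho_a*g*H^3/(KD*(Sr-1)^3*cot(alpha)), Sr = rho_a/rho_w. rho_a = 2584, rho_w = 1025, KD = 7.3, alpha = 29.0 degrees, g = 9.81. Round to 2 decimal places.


Sr = rho_a / rho_w = 2584 / 1025 = 2.520976
(Sr - 1) = 1.520976
(Sr - 1)^3 = 3.518574
cot(29.0) = 1 / tan(29.0) = 1 / 0.554309 = 1.804048
Numerator = 2584 * 9.81 * 1.23^3 = 47171.1920
Denominator = 7.3 * 3.518574 * 1.804048 = 46.338038
W = 47171.1920 / 46.338038
W = 1017.98 N

1017.98


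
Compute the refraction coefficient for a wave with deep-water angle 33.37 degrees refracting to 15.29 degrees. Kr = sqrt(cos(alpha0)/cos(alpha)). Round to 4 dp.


Kr = sqrt(cos(alpha0) / cos(alpha))
cos(33.37) = 0.835136
cos(15.29) = 0.964603
Kr = sqrt(0.835136 / 0.964603)
Kr = sqrt(0.865782)
Kr = 0.9305

0.9305


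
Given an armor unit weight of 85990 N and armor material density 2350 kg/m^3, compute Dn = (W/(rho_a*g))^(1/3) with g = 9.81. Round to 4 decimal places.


V = W / (rho_a * g)
V = 85990 / (2350 * 9.81)
V = 85990 / 23053.50
V = 3.730019 m^3
Dn = V^(1/3) = 3.730019^(1/3)
Dn = 1.5509 m

1.5509


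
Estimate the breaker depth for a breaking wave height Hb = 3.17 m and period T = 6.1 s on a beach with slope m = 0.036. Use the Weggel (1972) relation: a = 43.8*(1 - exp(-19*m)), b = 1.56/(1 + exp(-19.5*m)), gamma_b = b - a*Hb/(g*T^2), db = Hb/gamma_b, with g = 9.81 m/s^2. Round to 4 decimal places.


a = 43.8 * (1 - exp(-19 * m))
exp(-19 * 0.036) = exp(-0.6840) = 0.504595
a = 43.8 * (1 - 0.504595) = 21.698758
b = 1.56 / (1 + exp(-19.5 * m))
exp(-19.5 * 0.036) = exp(-0.7020) = 0.495593
b = 1.56 / (1 + 0.495593) = 1.043064
Hb / (g * T^2) = 3.17 / (9.81 * 6.1^2) = 3.17 / 365.0301 = 0.00868422
gamma_b = b - a * Hb/(g*T^2) = 1.043064 - 21.698758 * 0.00868422 = 0.854628
db = Hb / gamma_b = 3.17 / 0.854628
db = 3.7092 m

3.7092


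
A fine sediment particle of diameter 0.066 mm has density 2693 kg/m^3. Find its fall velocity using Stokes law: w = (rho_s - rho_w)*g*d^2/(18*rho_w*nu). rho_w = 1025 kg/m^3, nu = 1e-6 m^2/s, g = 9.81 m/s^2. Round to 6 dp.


w = (rho_s - rho_w) * g * d^2 / (18 * rho_w * nu)
d = 0.066 mm = 0.000066 m
rho_s - rho_w = 2693 - 1025 = 1668
Numerator = 1668 * 9.81 * (0.000066)^2 = 0.000071277576
Denominator = 18 * 1025 * 1e-6 = 0.018450
w = 0.003863 m/s

0.003863


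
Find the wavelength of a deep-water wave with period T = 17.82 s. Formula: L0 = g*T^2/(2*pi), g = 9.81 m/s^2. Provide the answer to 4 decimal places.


L0 = g * T^2 / (2 * pi)
L0 = 9.81 * 17.82^2 / (2 * pi)
L0 = 9.81 * 317.5524 / 6.28319
L0 = 3115.1890 / 6.28319
L0 = 495.7977 m

495.7977


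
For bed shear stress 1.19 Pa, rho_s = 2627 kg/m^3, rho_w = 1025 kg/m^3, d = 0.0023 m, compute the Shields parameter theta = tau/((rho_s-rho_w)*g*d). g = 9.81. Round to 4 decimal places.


theta = tau / ((rho_s - rho_w) * g * d)
rho_s - rho_w = 2627 - 1025 = 1602
Denominator = 1602 * 9.81 * 0.0023 = 36.145926
theta = 1.19 / 36.145926
theta = 0.0329

0.0329


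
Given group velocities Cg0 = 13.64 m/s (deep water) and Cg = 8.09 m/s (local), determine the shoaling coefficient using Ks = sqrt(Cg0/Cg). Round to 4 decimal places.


Ks = sqrt(Cg0 / Cg)
Ks = sqrt(13.64 / 8.09)
Ks = sqrt(1.6860)
Ks = 1.2985

1.2985


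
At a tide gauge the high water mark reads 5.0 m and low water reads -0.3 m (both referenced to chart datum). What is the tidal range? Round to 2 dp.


Tidal range = High water - Low water
Tidal range = 5.0 - (-0.3)
Tidal range = 5.30 m

5.30


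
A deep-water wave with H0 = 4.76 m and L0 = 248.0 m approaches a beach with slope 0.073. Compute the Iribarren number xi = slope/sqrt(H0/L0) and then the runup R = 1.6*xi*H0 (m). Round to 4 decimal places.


xi = slope / sqrt(H0/L0)
H0/L0 = 4.76/248.0 = 0.019194
sqrt(0.019194) = 0.138541
xi = 0.073 / 0.138541 = 0.526921
R = 1.6 * xi * H0 = 1.6 * 0.526921 * 4.76
R = 4.0130 m

4.0130


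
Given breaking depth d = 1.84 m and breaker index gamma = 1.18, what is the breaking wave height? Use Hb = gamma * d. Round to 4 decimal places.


Hb = gamma * d
Hb = 1.18 * 1.84
Hb = 2.1712 m

2.1712


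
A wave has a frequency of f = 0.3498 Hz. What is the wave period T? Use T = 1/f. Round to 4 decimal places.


T = 1 / f
T = 1 / 0.3498
T = 2.8588 s

2.8588


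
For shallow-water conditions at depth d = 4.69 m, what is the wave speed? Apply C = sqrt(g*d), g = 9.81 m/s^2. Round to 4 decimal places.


Using the shallow-water approximation:
C = sqrt(g * d) = sqrt(9.81 * 4.69)
C = sqrt(46.0089)
C = 6.7830 m/s

6.7830


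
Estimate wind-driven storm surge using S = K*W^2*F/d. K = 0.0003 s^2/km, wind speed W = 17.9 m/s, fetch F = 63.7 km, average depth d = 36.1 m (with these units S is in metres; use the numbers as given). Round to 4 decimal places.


S = K * W^2 * F / d
W^2 = 17.9^2 = 320.41
S = 0.0003 * 320.41 * 63.7 / 36.1
Numerator = 0.0003 * 320.41 * 63.7 = 6.123035
S = 6.123035 / 36.1 = 0.1696 m

0.1696


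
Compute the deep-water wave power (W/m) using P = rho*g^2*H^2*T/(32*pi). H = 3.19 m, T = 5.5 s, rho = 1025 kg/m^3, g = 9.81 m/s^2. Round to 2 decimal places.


P = rho * g^2 * H^2 * T / (32 * pi)
P = 1025 * 9.81^2 * 3.19^2 * 5.5 / (32 * pi)
P = 1025 * 96.2361 * 10.1761 * 5.5 / 100.53096
P = 54916.91 W/m

54916.91


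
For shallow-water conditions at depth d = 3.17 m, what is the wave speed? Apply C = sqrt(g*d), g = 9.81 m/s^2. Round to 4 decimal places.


Using the shallow-water approximation:
C = sqrt(g * d) = sqrt(9.81 * 3.17)
C = sqrt(31.0977)
C = 5.5765 m/s

5.5765


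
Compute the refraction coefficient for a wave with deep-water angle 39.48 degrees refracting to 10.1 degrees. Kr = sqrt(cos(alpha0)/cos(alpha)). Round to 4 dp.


Kr = sqrt(cos(alpha0) / cos(alpha))
cos(39.48) = 0.771847
cos(10.1) = 0.984503
Kr = sqrt(0.771847 / 0.984503)
Kr = sqrt(0.783996)
Kr = 0.8854

0.8854


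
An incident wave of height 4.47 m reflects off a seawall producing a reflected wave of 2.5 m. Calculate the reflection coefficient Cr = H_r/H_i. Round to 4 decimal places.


Cr = H_r / H_i
Cr = 2.5 / 4.47
Cr = 0.5593

0.5593


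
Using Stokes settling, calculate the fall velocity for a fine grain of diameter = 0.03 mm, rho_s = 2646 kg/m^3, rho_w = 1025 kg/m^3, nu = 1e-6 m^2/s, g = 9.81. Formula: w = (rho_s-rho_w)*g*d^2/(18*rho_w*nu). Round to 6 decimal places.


w = (rho_s - rho_w) * g * d^2 / (18 * rho_w * nu)
d = 0.03 mm = 0.000030 m
rho_s - rho_w = 2646 - 1025 = 1621
Numerator = 1621 * 9.81 * (0.000030)^2 = 0.000014311809
Denominator = 18 * 1025 * 1e-6 = 0.018450
w = 0.000776 m/s

0.000776


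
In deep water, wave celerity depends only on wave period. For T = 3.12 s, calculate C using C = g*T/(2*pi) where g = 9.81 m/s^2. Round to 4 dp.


We use the deep-water celerity formula:
C = g * T / (2 * pi)
C = 9.81 * 3.12 / (2 * 3.14159...)
C = 30.607200 / 6.283185
C = 4.8713 m/s

4.8713


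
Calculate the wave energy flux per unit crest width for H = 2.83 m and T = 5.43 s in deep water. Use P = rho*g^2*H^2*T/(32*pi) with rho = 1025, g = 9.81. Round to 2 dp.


P = rho * g^2 * H^2 * T / (32 * pi)
P = 1025 * 9.81^2 * 2.83^2 * 5.43 / (32 * pi)
P = 1025 * 96.2361 * 8.0089 * 5.43 / 100.53096
P = 42671.19 W/m

42671.19


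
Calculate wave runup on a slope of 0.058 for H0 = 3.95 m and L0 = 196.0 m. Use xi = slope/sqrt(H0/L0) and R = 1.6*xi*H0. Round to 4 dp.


xi = slope / sqrt(H0/L0)
H0/L0 = 3.95/196.0 = 0.020153
sqrt(0.020153) = 0.141961
xi = 0.058 / 0.141961 = 0.408562
R = 1.6 * xi * H0 = 1.6 * 0.408562 * 3.95
R = 2.5821 m

2.5821


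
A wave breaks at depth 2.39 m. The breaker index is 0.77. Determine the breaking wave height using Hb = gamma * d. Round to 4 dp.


Hb = gamma * d
Hb = 0.77 * 2.39
Hb = 1.8403 m

1.8403


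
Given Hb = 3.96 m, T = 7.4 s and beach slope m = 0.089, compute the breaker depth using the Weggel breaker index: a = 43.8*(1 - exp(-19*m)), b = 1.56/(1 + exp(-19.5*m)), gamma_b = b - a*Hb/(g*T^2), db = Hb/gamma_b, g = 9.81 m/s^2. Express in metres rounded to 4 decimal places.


a = 43.8 * (1 - exp(-19 * m))
exp(-19 * 0.089) = exp(-1.6910) = 0.184335
a = 43.8 * (1 - 0.184335) = 35.726123
b = 1.56 / (1 + exp(-19.5 * m))
exp(-19.5 * 0.089) = exp(-1.7355) = 0.176312
b = 1.56 / (1 + 0.176312) = 1.326179
Hb / (g * T^2) = 3.96 / (9.81 * 7.4^2) = 3.96 / 537.1956 = 0.00737162
gamma_b = b - a * Hb/(g*T^2) = 1.326179 - 35.726123 * 0.00737162 = 1.062819
db = Hb / gamma_b = 3.96 / 1.062819
db = 3.7259 m

3.7259


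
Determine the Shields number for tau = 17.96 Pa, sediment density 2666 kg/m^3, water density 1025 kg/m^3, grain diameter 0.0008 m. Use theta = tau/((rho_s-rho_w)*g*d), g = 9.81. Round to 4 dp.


theta = tau / ((rho_s - rho_w) * g * d)
rho_s - rho_w = 2666 - 1025 = 1641
Denominator = 1641 * 9.81 * 0.0008 = 12.878568
theta = 17.96 / 12.878568
theta = 1.3946

1.3946


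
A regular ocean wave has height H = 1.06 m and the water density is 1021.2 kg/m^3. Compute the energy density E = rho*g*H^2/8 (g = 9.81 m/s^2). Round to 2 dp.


E = (1/8) * rho * g * H^2
E = (1/8) * 1021.2 * 9.81 * 1.06^2
E = 0.125 * 1021.2 * 9.81 * 1.1236
E = 1407.02 J/m^2

1407.02


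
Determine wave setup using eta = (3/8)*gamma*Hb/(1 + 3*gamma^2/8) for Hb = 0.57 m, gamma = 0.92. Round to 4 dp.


eta = (3/8) * gamma * Hb / (1 + 3*gamma^2/8)
Numerator = (3/8) * 0.92 * 0.57 = 0.196650
Denominator = 1 + 3*0.92^2/8 = 1 + 0.317400 = 1.317400
eta = 0.196650 / 1.317400
eta = 0.1493 m

0.1493


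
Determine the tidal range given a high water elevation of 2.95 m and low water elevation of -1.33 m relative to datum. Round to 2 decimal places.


Tidal range = High water - Low water
Tidal range = 2.95 - (-1.33)
Tidal range = 4.28 m

4.28


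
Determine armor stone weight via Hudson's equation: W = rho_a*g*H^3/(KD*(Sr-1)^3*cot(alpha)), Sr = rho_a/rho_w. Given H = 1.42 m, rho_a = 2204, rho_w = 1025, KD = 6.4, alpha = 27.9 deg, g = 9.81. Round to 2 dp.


Sr = rho_a / rho_w = 2204 / 1025 = 2.150244
(Sr - 1) = 1.150244
(Sr - 1)^3 = 1.521843
cot(27.9) = 1 / tan(27.9) = 1 / 0.529473 = 1.888671
Numerator = 2204 * 9.81 * 1.42^3 = 61907.8370
Denominator = 6.4 * 1.521843 * 1.888671 = 18.395271
W = 61907.8370 / 18.395271
W = 3365.42 N

3365.42


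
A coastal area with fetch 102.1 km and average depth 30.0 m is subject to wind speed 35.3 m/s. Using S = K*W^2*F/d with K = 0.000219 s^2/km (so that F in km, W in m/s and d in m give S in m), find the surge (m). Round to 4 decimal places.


S = K * W^2 * F / d
W^2 = 35.3^2 = 1246.09
S = 0.000219 * 1246.09 * 102.1 / 30.0
Numerator = 0.000219 * 1246.09 * 102.1 = 27.862448
S = 27.862448 / 30.0 = 0.9287 m

0.9287


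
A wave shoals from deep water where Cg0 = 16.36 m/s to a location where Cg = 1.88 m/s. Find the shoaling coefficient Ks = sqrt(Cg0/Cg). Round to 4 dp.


Ks = sqrt(Cg0 / Cg)
Ks = sqrt(16.36 / 1.88)
Ks = sqrt(8.7021)
Ks = 2.9499

2.9499


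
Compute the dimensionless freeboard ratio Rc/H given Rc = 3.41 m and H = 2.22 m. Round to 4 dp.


Relative freeboard = Rc / H
= 3.41 / 2.22
= 1.5360

1.5360


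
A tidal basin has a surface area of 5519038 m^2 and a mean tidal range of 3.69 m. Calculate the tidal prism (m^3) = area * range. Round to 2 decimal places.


Tidal prism = Area * Tidal range
P = 5519038 * 3.69
P = 20365250.22 m^3

20365250.22


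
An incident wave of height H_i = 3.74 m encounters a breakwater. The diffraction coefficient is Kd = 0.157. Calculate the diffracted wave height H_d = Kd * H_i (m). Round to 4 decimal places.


H_d = Kd * H_i
H_d = 0.157 * 3.74
H_d = 0.5872 m

0.5872


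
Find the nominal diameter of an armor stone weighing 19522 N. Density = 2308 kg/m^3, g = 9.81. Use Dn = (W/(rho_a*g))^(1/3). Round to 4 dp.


V = W / (rho_a * g)
V = 19522 / (2308 * 9.81)
V = 19522 / 22641.48
V = 0.862223 m^3
Dn = V^(1/3) = 0.862223^(1/3)
Dn = 0.9518 m

0.9518


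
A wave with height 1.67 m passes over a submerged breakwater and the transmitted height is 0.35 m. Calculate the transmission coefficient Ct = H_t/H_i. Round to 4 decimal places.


Ct = H_t / H_i
Ct = 0.35 / 1.67
Ct = 0.2096

0.2096


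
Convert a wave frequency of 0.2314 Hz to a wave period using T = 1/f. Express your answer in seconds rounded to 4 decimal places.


T = 1 / f
T = 1 / 0.2314
T = 4.3215 s

4.3215


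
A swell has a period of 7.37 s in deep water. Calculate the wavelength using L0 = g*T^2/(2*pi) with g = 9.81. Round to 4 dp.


L0 = g * T^2 / (2 * pi)
L0 = 9.81 * 7.37^2 / (2 * pi)
L0 = 9.81 * 54.3169 / 6.28319
L0 = 532.8488 / 6.28319
L0 = 84.8055 m

84.8055


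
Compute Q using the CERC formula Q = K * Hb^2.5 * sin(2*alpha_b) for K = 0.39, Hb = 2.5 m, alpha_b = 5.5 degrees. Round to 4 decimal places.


Q = K * Hb^2.5 * sin(2 * alpha_b)
Hb^2.5 = 2.5^2.5 = 9.882118
sin(2 * 5.5) = sin(11.0) = 0.190809
Q = 0.39 * 9.882118 * 0.190809
Q = 0.7354 m^3/s

0.7354


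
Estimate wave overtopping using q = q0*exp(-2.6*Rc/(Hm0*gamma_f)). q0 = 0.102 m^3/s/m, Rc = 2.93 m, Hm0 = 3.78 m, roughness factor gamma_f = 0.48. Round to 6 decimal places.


q = q0 * exp(-2.6 * Rc / (Hm0 * gamma_f))
Exponent = -2.6 * 2.93 / (3.78 * 0.48)
= -2.6 * 2.93 / 1.8144
= -4.198633
exp(-4.198633) = 0.015016
q = 0.102 * 0.015016
q = 0.001532 m^3/s/m

0.001532


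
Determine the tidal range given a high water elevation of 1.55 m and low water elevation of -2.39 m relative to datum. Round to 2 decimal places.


Tidal range = High water - Low water
Tidal range = 1.55 - (-2.39)
Tidal range = 3.94 m

3.94


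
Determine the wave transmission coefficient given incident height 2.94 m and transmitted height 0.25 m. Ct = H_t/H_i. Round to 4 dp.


Ct = H_t / H_i
Ct = 0.25 / 2.94
Ct = 0.0850

0.0850


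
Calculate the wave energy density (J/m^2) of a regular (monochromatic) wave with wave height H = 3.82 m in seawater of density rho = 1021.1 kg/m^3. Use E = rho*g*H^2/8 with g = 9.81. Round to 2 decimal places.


E = (1/8) * rho * g * H^2
E = (1/8) * 1021.1 * 9.81 * 3.82^2
E = 0.125 * 1021.1 * 9.81 * 14.5924
E = 18271.49 J/m^2

18271.49


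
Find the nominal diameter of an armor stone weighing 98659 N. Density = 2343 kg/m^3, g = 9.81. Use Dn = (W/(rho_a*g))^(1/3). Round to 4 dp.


V = W / (rho_a * g)
V = 98659 / (2343 * 9.81)
V = 98659 / 22984.83
V = 4.292353 m^3
Dn = V^(1/3) = 4.292353^(1/3)
Dn = 1.6252 m

1.6252


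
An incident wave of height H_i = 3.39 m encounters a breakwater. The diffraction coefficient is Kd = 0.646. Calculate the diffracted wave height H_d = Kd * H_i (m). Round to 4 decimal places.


H_d = Kd * H_i
H_d = 0.646 * 3.39
H_d = 2.1899 m

2.1899


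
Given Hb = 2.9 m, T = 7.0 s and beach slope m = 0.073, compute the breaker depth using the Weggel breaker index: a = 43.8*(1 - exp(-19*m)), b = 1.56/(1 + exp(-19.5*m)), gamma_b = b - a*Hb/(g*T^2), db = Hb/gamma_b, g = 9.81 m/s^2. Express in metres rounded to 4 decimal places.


a = 43.8 * (1 - exp(-19 * m))
exp(-19 * 0.073) = exp(-1.3870) = 0.249824
a = 43.8 * (1 - 0.249824) = 32.857724
b = 1.56 / (1 + exp(-19.5 * m))
exp(-19.5 * 0.073) = exp(-1.4235) = 0.240869
b = 1.56 / (1 + 0.240869) = 1.257183
Hb / (g * T^2) = 2.9 / (9.81 * 7.0^2) = 2.9 / 480.6900 = 0.00603299
gamma_b = b - a * Hb/(g*T^2) = 1.257183 - 32.857724 * 0.00603299 = 1.058953
db = Hb / gamma_b = 2.9 / 1.058953
db = 2.7386 m

2.7386


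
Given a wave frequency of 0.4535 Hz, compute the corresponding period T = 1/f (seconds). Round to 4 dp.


T = 1 / f
T = 1 / 0.4535
T = 2.2051 s

2.2051


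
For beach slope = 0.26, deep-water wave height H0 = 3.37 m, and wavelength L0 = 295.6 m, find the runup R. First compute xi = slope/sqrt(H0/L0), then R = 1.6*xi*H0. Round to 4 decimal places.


xi = slope / sqrt(H0/L0)
H0/L0 = 3.37/295.6 = 0.011401
sqrt(0.011401) = 0.106773
xi = 0.26 / 0.106773 = 2.435065
R = 1.6 * xi * H0 = 1.6 * 2.435065 * 3.37
R = 13.1299 m

13.1299


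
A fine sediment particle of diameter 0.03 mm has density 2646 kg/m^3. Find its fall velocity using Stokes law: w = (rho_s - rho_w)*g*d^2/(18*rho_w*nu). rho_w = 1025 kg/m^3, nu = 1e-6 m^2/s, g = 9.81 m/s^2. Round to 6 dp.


w = (rho_s - rho_w) * g * d^2 / (18 * rho_w * nu)
d = 0.03 mm = 0.000030 m
rho_s - rho_w = 2646 - 1025 = 1621
Numerator = 1621 * 9.81 * (0.000030)^2 = 0.000014311809
Denominator = 18 * 1025 * 1e-6 = 0.018450
w = 0.000776 m/s

0.000776


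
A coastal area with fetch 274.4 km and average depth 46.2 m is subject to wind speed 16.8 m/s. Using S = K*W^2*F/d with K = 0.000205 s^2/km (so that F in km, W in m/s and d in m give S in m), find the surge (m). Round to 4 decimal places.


S = K * W^2 * F / d
W^2 = 16.8^2 = 282.24
S = 0.000205 * 282.24 * 274.4 / 46.2
Numerator = 0.000205 * 282.24 * 274.4 = 15.876564
S = 15.876564 / 46.2 = 0.3436 m

0.3436


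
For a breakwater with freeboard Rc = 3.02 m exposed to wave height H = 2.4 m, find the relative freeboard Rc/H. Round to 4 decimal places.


Relative freeboard = Rc / H
= 3.02 / 2.4
= 1.2583

1.2583


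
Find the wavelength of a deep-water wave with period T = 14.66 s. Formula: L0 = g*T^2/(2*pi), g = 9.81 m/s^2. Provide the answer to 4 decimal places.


L0 = g * T^2 / (2 * pi)
L0 = 9.81 * 14.66^2 / (2 * pi)
L0 = 9.81 * 214.9156 / 6.28319
L0 = 2108.3220 / 6.28319
L0 = 335.5499 m

335.5499


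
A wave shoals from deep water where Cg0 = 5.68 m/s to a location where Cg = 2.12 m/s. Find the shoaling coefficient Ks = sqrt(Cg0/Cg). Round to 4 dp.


Ks = sqrt(Cg0 / Cg)
Ks = sqrt(5.68 / 2.12)
Ks = sqrt(2.6792)
Ks = 1.6368

1.6368


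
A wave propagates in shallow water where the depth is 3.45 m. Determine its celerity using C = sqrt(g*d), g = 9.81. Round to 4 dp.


Using the shallow-water approximation:
C = sqrt(g * d) = sqrt(9.81 * 3.45)
C = sqrt(33.8445)
C = 5.8176 m/s

5.8176


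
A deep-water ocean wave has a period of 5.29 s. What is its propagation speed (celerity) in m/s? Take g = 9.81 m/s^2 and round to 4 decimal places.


We use the deep-water celerity formula:
C = g * T / (2 * pi)
C = 9.81 * 5.29 / (2 * 3.14159...)
C = 51.894900 / 6.283185
C = 8.2593 m/s

8.2593


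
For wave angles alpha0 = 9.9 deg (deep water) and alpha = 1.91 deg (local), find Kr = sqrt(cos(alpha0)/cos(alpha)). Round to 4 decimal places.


Kr = sqrt(cos(alpha0) / cos(alpha))
cos(9.9) = 0.985109
cos(1.91) = 0.999444
Kr = sqrt(0.985109 / 0.999444)
Kr = sqrt(0.985657)
Kr = 0.9928

0.9928


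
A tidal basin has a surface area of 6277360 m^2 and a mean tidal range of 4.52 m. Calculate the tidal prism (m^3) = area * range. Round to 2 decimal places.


Tidal prism = Area * Tidal range
P = 6277360 * 4.52
P = 28373667.20 m^3

28373667.20


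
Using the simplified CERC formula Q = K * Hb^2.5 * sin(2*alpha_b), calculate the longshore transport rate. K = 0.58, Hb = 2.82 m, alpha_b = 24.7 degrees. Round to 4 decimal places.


Q = K * Hb^2.5 * sin(2 * alpha_b)
Hb^2.5 = 2.82^2.5 = 13.354351
sin(2 * 24.7) = sin(49.4) = 0.759271
Q = 0.58 * 13.354351 * 0.759271
Q = 5.8810 m^3/s

5.8810


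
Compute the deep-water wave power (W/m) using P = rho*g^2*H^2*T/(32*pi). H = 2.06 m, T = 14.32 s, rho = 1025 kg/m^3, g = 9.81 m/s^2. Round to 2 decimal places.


P = rho * g^2 * H^2 * T / (32 * pi)
P = 1025 * 9.81^2 * 2.06^2 * 14.32 / (32 * pi)
P = 1025 * 96.2361 * 4.2436 * 14.32 / 100.53096
P = 59626.52 W/m

59626.52


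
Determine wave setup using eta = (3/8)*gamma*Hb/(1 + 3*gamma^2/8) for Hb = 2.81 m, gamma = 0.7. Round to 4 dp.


eta = (3/8) * gamma * Hb / (1 + 3*gamma^2/8)
Numerator = (3/8) * 0.7 * 2.81 = 0.737625
Denominator = 1 + 3*0.7^2/8 = 1 + 0.183750 = 1.183750
eta = 0.737625 / 1.183750
eta = 0.6231 m

0.6231


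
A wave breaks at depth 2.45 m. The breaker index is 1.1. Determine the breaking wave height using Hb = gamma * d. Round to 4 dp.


Hb = gamma * d
Hb = 1.1 * 2.45
Hb = 2.6950 m

2.6950


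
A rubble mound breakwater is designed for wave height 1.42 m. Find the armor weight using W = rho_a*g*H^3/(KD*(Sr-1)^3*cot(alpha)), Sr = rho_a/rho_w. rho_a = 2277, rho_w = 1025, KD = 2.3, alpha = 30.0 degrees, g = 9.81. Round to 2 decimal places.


Sr = rho_a / rho_w = 2277 / 1025 = 2.221463
(Sr - 1) = 1.221463
(Sr - 1)^3 = 1.822390
cot(30.0) = 1 / tan(30.0) = 1 / 0.577350 = 1.732051
Numerator = 2277 * 9.81 * 1.42^3 = 63958.3235
Denominator = 2.3 * 1.822390 * 1.732051 = 7.259887
W = 63958.3235 / 7.259887
W = 8809.82 N

8809.82


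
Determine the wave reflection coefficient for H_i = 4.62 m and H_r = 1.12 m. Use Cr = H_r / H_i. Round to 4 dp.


Cr = H_r / H_i
Cr = 1.12 / 4.62
Cr = 0.2424

0.2424


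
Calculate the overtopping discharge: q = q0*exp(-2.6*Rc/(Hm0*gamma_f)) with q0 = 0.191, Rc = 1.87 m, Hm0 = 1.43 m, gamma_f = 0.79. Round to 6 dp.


q = q0 * exp(-2.6 * Rc / (Hm0 * gamma_f))
Exponent = -2.6 * 1.87 / (1.43 * 0.79)
= -2.6 * 1.87 / 1.1297
= -4.303797
exp(-4.303797) = 0.013517
q = 0.191 * 0.013517
q = 0.002582 m^3/s/m

0.002582


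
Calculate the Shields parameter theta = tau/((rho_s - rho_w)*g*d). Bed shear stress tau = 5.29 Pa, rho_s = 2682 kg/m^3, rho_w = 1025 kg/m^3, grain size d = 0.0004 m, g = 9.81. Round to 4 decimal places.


theta = tau / ((rho_s - rho_w) * g * d)
rho_s - rho_w = 2682 - 1025 = 1657
Denominator = 1657 * 9.81 * 0.0004 = 6.502068
theta = 5.29 / 6.502068
theta = 0.8136

0.8136


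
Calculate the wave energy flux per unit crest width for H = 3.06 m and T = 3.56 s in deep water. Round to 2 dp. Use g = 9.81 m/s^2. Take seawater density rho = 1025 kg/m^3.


P = rho * g^2 * H^2 * T / (32 * pi)
P = 1025 * 9.81^2 * 3.06^2 * 3.56 / (32 * pi)
P = 1025 * 96.2361 * 9.3636 * 3.56 / 100.53096
P = 32708.07 W/m

32708.07


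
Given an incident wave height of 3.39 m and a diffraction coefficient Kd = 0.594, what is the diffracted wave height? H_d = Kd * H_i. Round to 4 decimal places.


H_d = Kd * H_i
H_d = 0.594 * 3.39
H_d = 2.0137 m

2.0137


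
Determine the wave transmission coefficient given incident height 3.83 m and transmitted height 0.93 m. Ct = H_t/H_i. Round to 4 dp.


Ct = H_t / H_i
Ct = 0.93 / 3.83
Ct = 0.2428

0.2428


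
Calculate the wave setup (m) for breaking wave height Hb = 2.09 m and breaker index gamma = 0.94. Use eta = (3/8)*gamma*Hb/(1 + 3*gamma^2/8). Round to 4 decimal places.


eta = (3/8) * gamma * Hb / (1 + 3*gamma^2/8)
Numerator = (3/8) * 0.94 * 2.09 = 0.736725
Denominator = 1 + 3*0.94^2/8 = 1 + 0.331350 = 1.331350
eta = 0.736725 / 1.331350
eta = 0.5534 m

0.5534


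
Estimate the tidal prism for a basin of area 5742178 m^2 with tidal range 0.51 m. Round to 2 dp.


Tidal prism = Area * Tidal range
P = 5742178 * 0.51
P = 2928510.78 m^3

2928510.78


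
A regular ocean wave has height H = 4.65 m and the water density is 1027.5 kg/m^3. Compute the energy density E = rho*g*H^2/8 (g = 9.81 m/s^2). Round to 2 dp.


E = (1/8) * rho * g * H^2
E = (1/8) * 1027.5 * 9.81 * 4.65^2
E = 0.125 * 1027.5 * 9.81 * 21.6225
E = 27243.74 J/m^2

27243.74


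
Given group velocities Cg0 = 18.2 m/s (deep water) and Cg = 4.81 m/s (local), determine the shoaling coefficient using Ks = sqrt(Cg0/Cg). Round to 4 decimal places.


Ks = sqrt(Cg0 / Cg)
Ks = sqrt(18.2 / 4.81)
Ks = sqrt(3.7838)
Ks = 1.9452

1.9452


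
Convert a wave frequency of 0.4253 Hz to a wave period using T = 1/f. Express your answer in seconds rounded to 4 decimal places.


T = 1 / f
T = 1 / 0.4253
T = 2.3513 s

2.3513


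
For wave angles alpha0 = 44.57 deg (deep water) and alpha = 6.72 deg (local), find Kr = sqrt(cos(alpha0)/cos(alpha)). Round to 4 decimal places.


Kr = sqrt(cos(alpha0) / cos(alpha))
cos(44.57) = 0.712394
cos(6.72) = 0.993130
Kr = sqrt(0.712394 / 0.993130)
Kr = sqrt(0.717322)
Kr = 0.8469

0.8469


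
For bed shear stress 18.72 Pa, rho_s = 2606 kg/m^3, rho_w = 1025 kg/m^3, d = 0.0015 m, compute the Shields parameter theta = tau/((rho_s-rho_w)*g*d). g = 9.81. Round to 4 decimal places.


theta = tau / ((rho_s - rho_w) * g * d)
rho_s - rho_w = 2606 - 1025 = 1581
Denominator = 1581 * 9.81 * 0.0015 = 23.264415
theta = 18.72 / 23.264415
theta = 0.8047

0.8047


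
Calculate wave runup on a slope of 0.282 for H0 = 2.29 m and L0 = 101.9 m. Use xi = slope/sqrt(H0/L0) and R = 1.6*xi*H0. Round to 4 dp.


xi = slope / sqrt(H0/L0)
H0/L0 = 2.29/101.9 = 0.022473
sqrt(0.022473) = 0.149910
xi = 0.282 / 0.149910 = 1.881128
R = 1.6 * xi * H0 = 1.6 * 1.881128 * 2.29
R = 6.8925 m

6.8925


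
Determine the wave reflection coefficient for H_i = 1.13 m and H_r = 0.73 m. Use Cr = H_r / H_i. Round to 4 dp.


Cr = H_r / H_i
Cr = 0.73 / 1.13
Cr = 0.6460

0.6460


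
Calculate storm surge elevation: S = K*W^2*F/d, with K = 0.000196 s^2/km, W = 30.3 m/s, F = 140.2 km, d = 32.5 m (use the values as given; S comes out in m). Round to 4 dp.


S = K * W^2 * F / d
W^2 = 30.3^2 = 918.09
S = 0.000196 * 918.09 * 140.2 / 32.5
Numerator = 0.000196 * 918.09 * 140.2 = 25.228379
S = 25.228379 / 32.5 = 0.7763 m

0.7763


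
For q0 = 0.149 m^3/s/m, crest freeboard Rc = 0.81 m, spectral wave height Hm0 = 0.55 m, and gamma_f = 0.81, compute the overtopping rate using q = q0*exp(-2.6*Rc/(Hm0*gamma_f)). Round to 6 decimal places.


q = q0 * exp(-2.6 * Rc / (Hm0 * gamma_f))
Exponent = -2.6 * 0.81 / (0.55 * 0.81)
= -2.6 * 0.81 / 0.4455
= -4.727273
exp(-4.727273) = 0.008851
q = 0.149 * 0.008851
q = 0.001319 m^3/s/m

0.001319


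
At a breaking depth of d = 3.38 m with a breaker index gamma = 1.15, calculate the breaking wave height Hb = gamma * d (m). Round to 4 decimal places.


Hb = gamma * d
Hb = 1.15 * 3.38
Hb = 3.8870 m

3.8870


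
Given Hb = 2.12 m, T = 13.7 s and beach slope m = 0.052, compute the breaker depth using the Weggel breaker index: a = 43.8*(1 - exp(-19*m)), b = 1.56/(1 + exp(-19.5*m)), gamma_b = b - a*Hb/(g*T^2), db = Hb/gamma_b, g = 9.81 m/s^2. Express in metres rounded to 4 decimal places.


a = 43.8 * (1 - exp(-19 * m))
exp(-19 * 0.052) = exp(-0.9880) = 0.372321
a = 43.8 * (1 - 0.372321) = 27.492358
b = 1.56 / (1 + exp(-19.5 * m))
exp(-19.5 * 0.052) = exp(-1.0140) = 0.362765
b = 1.56 / (1 + 0.362765) = 1.144731
Hb / (g * T^2) = 2.12 / (9.81 * 13.7^2) = 2.12 / 1841.2389 = 0.00115140
gamma_b = b - a * Hb/(g*T^2) = 1.144731 - 27.492358 * 0.00115140 = 1.113077
db = Hb / gamma_b = 2.12 / 1.113077
db = 1.9046 m

1.9046


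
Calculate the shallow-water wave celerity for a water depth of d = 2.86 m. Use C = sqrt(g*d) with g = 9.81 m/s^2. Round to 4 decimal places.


Using the shallow-water approximation:
C = sqrt(g * d) = sqrt(9.81 * 2.86)
C = sqrt(28.0566)
C = 5.2968 m/s

5.2968


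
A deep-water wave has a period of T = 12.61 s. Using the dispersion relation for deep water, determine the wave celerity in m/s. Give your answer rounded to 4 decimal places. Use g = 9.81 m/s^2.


We use the deep-water celerity formula:
C = g * T / (2 * pi)
C = 9.81 * 12.61 / (2 * 3.14159...)
C = 123.704100 / 6.283185
C = 19.6881 m/s

19.6881


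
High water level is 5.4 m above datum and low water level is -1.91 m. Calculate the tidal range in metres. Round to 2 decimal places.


Tidal range = High water - Low water
Tidal range = 5.4 - (-1.91)
Tidal range = 7.31 m

7.31


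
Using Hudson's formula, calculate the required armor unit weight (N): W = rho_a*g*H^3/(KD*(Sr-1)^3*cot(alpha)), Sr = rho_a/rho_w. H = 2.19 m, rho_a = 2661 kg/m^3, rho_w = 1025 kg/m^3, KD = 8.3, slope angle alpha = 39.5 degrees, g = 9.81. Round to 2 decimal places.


Sr = rho_a / rho_w = 2661 / 1025 = 2.596098
(Sr - 1) = 1.596098
(Sr - 1)^3 = 4.066102
cot(39.5) = 1 / tan(39.5) = 1 / 0.824336 = 1.213097
Numerator = 2661 * 9.81 * 2.19^3 = 274186.6002
Denominator = 8.3 * 4.066102 * 1.213097 = 40.940385
W = 274186.6002 / 40.940385
W = 6697.22 N

6697.22


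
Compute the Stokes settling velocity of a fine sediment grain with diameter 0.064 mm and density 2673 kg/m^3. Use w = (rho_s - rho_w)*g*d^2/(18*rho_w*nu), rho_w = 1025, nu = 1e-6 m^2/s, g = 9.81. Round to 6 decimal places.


w = (rho_s - rho_w) * g * d^2 / (18 * rho_w * nu)
d = 0.064 mm = 0.000064 m
rho_s - rho_w = 2673 - 1025 = 1648
Numerator = 1648 * 9.81 * (0.000064)^2 = 0.000066219540
Denominator = 18 * 1025 * 1e-6 = 0.018450
w = 0.003589 m/s

0.003589


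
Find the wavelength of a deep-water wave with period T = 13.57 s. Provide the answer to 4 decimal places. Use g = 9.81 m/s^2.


L0 = g * T^2 / (2 * pi)
L0 = 9.81 * 13.57^2 / (2 * pi)
L0 = 9.81 * 184.1449 / 6.28319
L0 = 1806.4615 / 6.28319
L0 = 287.5073 m

287.5073


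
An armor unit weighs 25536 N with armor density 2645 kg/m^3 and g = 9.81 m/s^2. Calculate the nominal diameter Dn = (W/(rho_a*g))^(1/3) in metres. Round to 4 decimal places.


V = W / (rho_a * g)
V = 25536 / (2645 * 9.81)
V = 25536 / 25947.45
V = 0.984143 m^3
Dn = V^(1/3) = 0.984143^(1/3)
Dn = 0.9947 m

0.9947


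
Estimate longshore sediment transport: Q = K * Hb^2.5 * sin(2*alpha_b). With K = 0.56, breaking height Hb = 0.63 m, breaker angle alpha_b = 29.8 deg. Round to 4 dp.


Q = K * Hb^2.5 * sin(2 * alpha_b)
Hb^2.5 = 0.63^2.5 = 0.315030
sin(2 * 29.8) = sin(59.6) = 0.862514
Q = 0.56 * 0.315030 * 0.862514
Q = 0.1522 m^3/s

0.1522


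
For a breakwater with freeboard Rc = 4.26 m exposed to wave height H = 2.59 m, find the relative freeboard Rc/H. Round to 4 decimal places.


Relative freeboard = Rc / H
= 4.26 / 2.59
= 1.6448

1.6448


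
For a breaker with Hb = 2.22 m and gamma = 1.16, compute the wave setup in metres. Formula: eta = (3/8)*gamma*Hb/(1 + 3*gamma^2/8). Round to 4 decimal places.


eta = (3/8) * gamma * Hb / (1 + 3*gamma^2/8)
Numerator = (3/8) * 1.16 * 2.22 = 0.965700
Denominator = 1 + 3*1.16^2/8 = 1 + 0.504600 = 1.504600
eta = 0.965700 / 1.504600
eta = 0.6418 m

0.6418


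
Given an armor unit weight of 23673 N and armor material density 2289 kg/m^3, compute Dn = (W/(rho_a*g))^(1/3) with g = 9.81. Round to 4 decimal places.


V = W / (rho_a * g)
V = 23673 / (2289 * 9.81)
V = 23673 / 22455.09
V = 1.054238 m^3
Dn = V^(1/3) = 1.054238^(1/3)
Dn = 1.0178 m

1.0178


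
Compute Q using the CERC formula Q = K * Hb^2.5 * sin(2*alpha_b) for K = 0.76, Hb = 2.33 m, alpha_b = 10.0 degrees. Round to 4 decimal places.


Q = K * Hb^2.5 * sin(2 * alpha_b)
Hb^2.5 = 2.33^2.5 = 8.286856
sin(2 * 10.0) = sin(20.0) = 0.342020
Q = 0.76 * 8.286856 * 0.342020
Q = 2.1540 m^3/s

2.1540


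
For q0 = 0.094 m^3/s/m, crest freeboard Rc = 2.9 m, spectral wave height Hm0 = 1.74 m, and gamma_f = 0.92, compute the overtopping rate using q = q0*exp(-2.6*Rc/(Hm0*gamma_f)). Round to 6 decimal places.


q = q0 * exp(-2.6 * Rc / (Hm0 * gamma_f))
Exponent = -2.6 * 2.9 / (1.74 * 0.92)
= -2.6 * 2.9 / 1.6008
= -4.710145
exp(-4.710145) = 0.009003
q = 0.094 * 0.009003
q = 0.000846 m^3/s/m

0.000846


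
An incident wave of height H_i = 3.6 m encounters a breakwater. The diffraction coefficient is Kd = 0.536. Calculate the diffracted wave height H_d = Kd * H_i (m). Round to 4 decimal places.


H_d = Kd * H_i
H_d = 0.536 * 3.6
H_d = 1.9296 m

1.9296


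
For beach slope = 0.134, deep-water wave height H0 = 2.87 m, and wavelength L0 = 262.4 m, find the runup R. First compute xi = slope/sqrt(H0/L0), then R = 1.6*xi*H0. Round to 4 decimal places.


xi = slope / sqrt(H0/L0)
H0/L0 = 2.87/262.4 = 0.010938
sqrt(0.010938) = 0.104583
xi = 0.134 / 0.104583 = 1.281285
R = 1.6 * xi * H0 = 1.6 * 1.281285 * 2.87
R = 5.8837 m

5.8837


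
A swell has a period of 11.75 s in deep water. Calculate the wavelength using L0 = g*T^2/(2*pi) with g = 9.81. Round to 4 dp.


L0 = g * T^2 / (2 * pi)
L0 = 9.81 * 11.75^2 / (2 * pi)
L0 = 9.81 * 138.0625 / 6.28319
L0 = 1354.3931 / 6.28319
L0 = 215.5584 m

215.5584


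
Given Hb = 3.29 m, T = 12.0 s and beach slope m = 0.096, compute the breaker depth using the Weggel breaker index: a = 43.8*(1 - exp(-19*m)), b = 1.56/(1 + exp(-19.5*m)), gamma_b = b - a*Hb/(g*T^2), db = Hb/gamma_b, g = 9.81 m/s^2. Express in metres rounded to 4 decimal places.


a = 43.8 * (1 - exp(-19 * m))
exp(-19 * 0.096) = exp(-1.8240) = 0.161379
a = 43.8 * (1 - 0.161379) = 36.731602
b = 1.56 / (1 + exp(-19.5 * m))
exp(-19.5 * 0.096) = exp(-1.8720) = 0.153816
b = 1.56 / (1 + 0.153816) = 1.352036
Hb / (g * T^2) = 3.29 / (9.81 * 12.0^2) = 3.29 / 1412.6400 = 0.00232897
gamma_b = b - a * Hb/(g*T^2) = 1.352036 - 36.731602 * 0.00232897 = 1.266489
db = Hb / gamma_b = 3.29 / 1.266489
db = 2.5977 m

2.5977


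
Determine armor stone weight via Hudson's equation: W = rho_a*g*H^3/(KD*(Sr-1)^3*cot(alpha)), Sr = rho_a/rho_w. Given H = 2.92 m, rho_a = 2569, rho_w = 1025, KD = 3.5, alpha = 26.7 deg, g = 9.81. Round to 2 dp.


Sr = rho_a / rho_w = 2569 / 1025 = 2.506341
(Sr - 1) = 1.506341
(Sr - 1)^3 = 3.417986
cot(26.7) = 1 / tan(26.7) = 1 / 0.502948 = 1.988279
Numerator = 2569 * 9.81 * 2.92^3 = 627453.6731
Denominator = 3.5 * 3.417986 * 1.988279 = 23.785681
W = 627453.6731 / 23.785681
W = 26379.47 N

26379.47


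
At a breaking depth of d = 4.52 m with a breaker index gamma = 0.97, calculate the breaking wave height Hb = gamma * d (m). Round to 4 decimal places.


Hb = gamma * d
Hb = 0.97 * 4.52
Hb = 4.3844 m

4.3844


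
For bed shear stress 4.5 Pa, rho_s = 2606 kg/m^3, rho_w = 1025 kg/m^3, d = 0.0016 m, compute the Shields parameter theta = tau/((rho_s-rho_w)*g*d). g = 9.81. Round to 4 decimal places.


theta = tau / ((rho_s - rho_w) * g * d)
rho_s - rho_w = 2606 - 1025 = 1581
Denominator = 1581 * 9.81 * 0.0016 = 24.815376
theta = 4.5 / 24.815376
theta = 0.1813

0.1813


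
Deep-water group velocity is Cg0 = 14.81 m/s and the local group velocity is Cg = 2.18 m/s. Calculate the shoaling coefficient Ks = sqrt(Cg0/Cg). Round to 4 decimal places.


Ks = sqrt(Cg0 / Cg)
Ks = sqrt(14.81 / 2.18)
Ks = sqrt(6.7936)
Ks = 2.6064

2.6064


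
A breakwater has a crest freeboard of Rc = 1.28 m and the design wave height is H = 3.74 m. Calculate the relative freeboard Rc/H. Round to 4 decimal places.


Relative freeboard = Rc / H
= 1.28 / 3.74
= 0.3422

0.3422


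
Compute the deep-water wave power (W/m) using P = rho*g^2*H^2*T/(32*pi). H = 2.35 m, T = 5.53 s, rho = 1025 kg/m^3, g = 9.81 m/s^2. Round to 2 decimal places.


P = rho * g^2 * H^2 * T / (32 * pi)
P = 1025 * 9.81^2 * 2.35^2 * 5.53 / (32 * pi)
P = 1025 * 96.2361 * 5.5225 * 5.53 / 100.53096
P = 29965.59 W/m

29965.59


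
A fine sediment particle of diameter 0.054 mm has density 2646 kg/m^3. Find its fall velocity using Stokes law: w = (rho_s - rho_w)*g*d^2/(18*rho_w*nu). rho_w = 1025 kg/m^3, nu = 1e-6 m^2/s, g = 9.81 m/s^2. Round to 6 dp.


w = (rho_s - rho_w) * g * d^2 / (18 * rho_w * nu)
d = 0.054 mm = 0.000054 m
rho_s - rho_w = 2646 - 1025 = 1621
Numerator = 1621 * 9.81 * (0.000054)^2 = 0.000046370261
Denominator = 18 * 1025 * 1e-6 = 0.018450
w = 0.002513 m/s

0.002513


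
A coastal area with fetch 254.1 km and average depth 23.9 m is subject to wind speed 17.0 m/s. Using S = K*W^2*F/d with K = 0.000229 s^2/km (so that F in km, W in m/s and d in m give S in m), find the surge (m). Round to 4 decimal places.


S = K * W^2 * F / d
W^2 = 17.0^2 = 289.00
S = 0.000229 * 289.00 * 254.1 / 23.9
Numerator = 0.000229 * 289.00 * 254.1 = 16.816592
S = 16.816592 / 23.9 = 0.7036 m

0.7036


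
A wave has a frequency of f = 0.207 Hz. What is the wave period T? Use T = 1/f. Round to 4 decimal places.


T = 1 / f
T = 1 / 0.207
T = 4.8309 s

4.8309


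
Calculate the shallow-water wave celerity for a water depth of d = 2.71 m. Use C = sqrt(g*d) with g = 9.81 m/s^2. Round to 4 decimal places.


Using the shallow-water approximation:
C = sqrt(g * d) = sqrt(9.81 * 2.71)
C = sqrt(26.5851)
C = 5.1561 m/s

5.1561


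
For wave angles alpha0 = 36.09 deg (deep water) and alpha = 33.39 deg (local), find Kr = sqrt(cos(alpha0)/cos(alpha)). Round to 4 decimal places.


Kr = sqrt(cos(alpha0) / cos(alpha))
cos(36.09) = 0.808093
cos(33.39) = 0.834944
Kr = sqrt(0.808093 / 0.834944)
Kr = sqrt(0.967841)
Kr = 0.9838

0.9838


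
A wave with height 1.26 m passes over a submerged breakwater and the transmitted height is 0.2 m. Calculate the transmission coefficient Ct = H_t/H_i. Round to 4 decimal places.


Ct = H_t / H_i
Ct = 0.2 / 1.26
Ct = 0.1587

0.1587


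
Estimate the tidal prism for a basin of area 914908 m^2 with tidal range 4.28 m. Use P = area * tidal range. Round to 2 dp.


Tidal prism = Area * Tidal range
P = 914908 * 4.28
P = 3915806.24 m^3

3915806.24


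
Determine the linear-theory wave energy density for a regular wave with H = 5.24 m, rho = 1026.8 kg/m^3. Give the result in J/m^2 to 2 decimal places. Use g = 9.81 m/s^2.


E = (1/8) * rho * g * H^2
E = (1/8) * 1026.8 * 9.81 * 5.24^2
E = 0.125 * 1026.8 * 9.81 * 27.4576
E = 34572.23 J/m^2

34572.23


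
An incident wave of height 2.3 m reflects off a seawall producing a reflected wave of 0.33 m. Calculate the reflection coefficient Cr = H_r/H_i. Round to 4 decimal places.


Cr = H_r / H_i
Cr = 0.33 / 2.3
Cr = 0.1435

0.1435


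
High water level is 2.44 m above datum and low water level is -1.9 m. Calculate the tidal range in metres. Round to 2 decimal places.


Tidal range = High water - Low water
Tidal range = 2.44 - (-1.9)
Tidal range = 4.34 m

4.34


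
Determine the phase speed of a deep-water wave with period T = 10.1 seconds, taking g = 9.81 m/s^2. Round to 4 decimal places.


We use the deep-water celerity formula:
C = g * T / (2 * pi)
C = 9.81 * 10.1 / (2 * 3.14159...)
C = 99.081000 / 6.283185
C = 15.7692 m/s

15.7692
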